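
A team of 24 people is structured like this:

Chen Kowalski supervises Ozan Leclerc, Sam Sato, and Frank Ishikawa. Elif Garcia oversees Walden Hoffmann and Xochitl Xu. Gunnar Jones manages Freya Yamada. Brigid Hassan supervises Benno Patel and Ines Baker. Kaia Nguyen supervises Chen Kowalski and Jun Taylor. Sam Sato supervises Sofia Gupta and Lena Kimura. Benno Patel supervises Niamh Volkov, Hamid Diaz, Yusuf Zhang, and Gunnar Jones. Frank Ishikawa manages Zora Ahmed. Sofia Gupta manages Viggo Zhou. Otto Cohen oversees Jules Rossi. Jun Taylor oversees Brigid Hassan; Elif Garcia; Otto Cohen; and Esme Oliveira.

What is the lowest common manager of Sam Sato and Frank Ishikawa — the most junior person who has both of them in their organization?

Chen Kowalski

Sam Sato's chain of managers is Chen Kowalski, Kaia Nguyen. Frank Ishikawa's chain of managers is Chen Kowalski, Kaia Nguyen. The first manager that appears in both chains is Chen Kowalski.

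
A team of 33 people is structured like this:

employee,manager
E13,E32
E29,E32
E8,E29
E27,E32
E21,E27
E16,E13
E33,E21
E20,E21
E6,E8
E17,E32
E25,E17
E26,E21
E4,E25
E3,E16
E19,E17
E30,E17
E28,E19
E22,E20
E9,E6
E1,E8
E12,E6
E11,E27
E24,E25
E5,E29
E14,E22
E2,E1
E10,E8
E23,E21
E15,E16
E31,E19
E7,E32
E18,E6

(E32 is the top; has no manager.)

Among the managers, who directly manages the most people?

Direct-report counts: E32 has 5; E17 has 3; E19 has 2; E25 has 2; E27 has 2; E21 has 4; E20 has 1; E22 has 1; E29 has 2; E8 has 3; E1 has 1; E6 has 3; E13 has 1; E16 has 2. The largest is 5, held by E32.

E32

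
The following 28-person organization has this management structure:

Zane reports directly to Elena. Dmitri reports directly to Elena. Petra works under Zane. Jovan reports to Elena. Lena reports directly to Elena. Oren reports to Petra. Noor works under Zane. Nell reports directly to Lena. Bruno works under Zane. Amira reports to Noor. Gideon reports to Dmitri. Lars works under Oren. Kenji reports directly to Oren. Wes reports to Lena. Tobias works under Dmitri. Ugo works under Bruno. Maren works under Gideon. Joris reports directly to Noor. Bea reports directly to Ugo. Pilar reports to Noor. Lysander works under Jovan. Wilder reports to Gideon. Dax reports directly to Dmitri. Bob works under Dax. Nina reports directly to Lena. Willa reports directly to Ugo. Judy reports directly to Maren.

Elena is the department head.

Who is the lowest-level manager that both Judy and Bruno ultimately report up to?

Judy's chain of managers is Maren, Gideon, Dmitri, Elena. Bruno's chain of managers is Zane, Elena. The first manager that appears in both chains is Elena.

Elena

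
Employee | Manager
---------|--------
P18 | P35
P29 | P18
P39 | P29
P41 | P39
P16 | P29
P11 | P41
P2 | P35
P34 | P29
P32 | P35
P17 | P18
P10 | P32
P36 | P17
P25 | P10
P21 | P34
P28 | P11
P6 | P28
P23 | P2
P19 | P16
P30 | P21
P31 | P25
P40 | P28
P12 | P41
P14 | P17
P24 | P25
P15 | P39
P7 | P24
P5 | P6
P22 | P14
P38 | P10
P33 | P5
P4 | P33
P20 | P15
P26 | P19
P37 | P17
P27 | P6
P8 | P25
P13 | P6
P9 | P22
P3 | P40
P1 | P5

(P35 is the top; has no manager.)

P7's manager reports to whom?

P7 reports to P24, and P24 reports to P25. So P7's skip-level manager is P25.

P25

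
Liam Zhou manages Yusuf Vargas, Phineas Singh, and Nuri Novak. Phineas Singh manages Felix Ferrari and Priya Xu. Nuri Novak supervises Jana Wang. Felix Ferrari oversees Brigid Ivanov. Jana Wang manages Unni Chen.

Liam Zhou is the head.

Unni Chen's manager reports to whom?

Unni Chen reports to Jana Wang, and Jana Wang reports to Nuri Novak. So Unni Chen's skip-level manager is Nuri Novak.

Nuri Novak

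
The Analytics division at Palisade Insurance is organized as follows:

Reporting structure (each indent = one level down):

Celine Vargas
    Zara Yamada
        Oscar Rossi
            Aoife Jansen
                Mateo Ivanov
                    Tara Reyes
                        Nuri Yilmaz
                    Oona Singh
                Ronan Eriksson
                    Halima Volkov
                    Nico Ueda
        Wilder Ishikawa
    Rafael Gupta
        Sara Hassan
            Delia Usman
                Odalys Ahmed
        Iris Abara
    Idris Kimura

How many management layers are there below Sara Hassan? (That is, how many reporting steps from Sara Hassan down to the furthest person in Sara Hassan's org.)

2

The longest chain under Sara Hassan runs Sara Hassan → Delia Usman → Odalys Ahmed, which is 2 levels below Sara Hassan.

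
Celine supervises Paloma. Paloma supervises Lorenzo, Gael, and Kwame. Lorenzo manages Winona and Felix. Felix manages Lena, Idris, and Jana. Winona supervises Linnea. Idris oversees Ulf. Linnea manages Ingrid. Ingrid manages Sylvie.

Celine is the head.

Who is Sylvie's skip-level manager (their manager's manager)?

Linnea

Sylvie reports to Ingrid, and Ingrid reports to Linnea. So Sylvie's skip-level manager is Linnea.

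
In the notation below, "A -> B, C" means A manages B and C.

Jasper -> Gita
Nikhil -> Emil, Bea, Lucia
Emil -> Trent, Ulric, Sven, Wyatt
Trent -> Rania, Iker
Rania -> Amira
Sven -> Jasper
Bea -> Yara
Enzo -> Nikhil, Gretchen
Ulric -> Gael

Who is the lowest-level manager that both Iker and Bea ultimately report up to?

Nikhil

Iker's chain of managers is Trent, Emil, Nikhil, Enzo. Bea's chain of managers is Nikhil, Enzo. The first manager that appears in both chains is Nikhil.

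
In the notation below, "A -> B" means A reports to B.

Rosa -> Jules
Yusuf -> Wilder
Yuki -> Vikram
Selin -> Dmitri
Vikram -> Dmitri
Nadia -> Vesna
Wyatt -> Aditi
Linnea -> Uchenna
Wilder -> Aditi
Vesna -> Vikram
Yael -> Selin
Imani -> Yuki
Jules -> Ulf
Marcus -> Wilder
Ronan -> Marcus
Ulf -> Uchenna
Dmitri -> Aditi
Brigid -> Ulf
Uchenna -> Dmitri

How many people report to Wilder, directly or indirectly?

3

Wilder directly manages Marcus, Yusuf. Under Marcus: Ronan (1). Yusuf has no reports. So Wilder's organization is 2 direct reports plus everyone under them: 2 + 1 = 3.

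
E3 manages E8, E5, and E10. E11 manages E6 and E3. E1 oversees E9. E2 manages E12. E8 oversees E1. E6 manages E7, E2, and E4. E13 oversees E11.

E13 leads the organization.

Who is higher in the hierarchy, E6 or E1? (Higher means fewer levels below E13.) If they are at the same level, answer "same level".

E6 is 2 levels below E13; E1 is 4. E6 is higher.

E6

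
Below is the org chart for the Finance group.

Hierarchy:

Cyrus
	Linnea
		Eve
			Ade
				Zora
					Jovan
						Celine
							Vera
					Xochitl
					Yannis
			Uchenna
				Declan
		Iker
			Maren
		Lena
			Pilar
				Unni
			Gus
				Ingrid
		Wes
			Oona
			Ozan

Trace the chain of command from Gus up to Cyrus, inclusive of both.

Gus -> Lena -> Linnea -> Cyrus

Gus reports to Lena. Lena reports to Linnea. Linnea reports to Cyrus. Cyrus is at the top.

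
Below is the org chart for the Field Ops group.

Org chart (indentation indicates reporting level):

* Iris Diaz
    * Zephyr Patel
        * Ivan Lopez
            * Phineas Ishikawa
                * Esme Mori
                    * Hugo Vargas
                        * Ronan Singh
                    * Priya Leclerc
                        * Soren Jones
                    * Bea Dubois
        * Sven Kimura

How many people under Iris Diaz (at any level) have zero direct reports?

4

The people in Iris Diaz's organization with no one reporting to them are Sven Kimura, Bea Dubois, Soren Jones, Ronan Singh. That is 4.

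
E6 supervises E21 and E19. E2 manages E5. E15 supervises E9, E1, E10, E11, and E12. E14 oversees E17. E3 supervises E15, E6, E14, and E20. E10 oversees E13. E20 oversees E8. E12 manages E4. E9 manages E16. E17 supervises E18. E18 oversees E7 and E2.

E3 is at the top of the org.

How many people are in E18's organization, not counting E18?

E18 directly manages E2, E7. Under E2: E5 (1). E7 has no reports. So E18's organization is 2 direct reports plus everyone under them: 2 + 1 = 3.

3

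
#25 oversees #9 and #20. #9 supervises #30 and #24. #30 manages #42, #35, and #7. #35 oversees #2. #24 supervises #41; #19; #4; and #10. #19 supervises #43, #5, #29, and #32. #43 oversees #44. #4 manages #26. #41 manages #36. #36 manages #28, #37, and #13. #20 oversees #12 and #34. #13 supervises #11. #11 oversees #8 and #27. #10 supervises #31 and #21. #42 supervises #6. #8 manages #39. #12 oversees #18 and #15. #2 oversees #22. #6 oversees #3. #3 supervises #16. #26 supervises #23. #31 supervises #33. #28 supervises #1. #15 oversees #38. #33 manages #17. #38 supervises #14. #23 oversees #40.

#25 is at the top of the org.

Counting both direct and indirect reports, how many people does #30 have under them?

#30 directly manages #35, #42, #7. Under #35: #2, #22 (2). Under #42: #6, #3, #16 (3). #7 has no reports. So #30's organization is 3 direct reports plus everyone under them: 3 + 4 + 1 = 8.

8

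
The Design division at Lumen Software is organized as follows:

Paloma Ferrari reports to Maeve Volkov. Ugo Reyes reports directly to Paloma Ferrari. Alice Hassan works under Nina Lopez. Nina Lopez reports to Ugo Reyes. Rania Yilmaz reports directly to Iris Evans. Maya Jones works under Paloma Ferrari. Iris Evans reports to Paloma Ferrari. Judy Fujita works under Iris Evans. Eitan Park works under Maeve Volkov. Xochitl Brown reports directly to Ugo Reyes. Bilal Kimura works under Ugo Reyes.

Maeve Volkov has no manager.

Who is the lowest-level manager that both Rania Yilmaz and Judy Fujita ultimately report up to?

Rania Yilmaz's chain of managers is Iris Evans, Paloma Ferrari, Maeve Volkov. Judy Fujita's chain of managers is Iris Evans, Paloma Ferrari, Maeve Volkov. The first manager that appears in both chains is Iris Evans.

Iris Evans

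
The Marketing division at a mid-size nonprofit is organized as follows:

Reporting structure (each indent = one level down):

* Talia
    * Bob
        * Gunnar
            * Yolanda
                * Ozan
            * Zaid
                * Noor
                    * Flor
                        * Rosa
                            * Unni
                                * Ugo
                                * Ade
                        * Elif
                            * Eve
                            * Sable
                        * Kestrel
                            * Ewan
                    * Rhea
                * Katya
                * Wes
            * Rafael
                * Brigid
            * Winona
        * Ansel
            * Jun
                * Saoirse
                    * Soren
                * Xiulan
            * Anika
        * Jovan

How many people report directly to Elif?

2

Elif directly manages Eve, Sable. That is 2 direct reports.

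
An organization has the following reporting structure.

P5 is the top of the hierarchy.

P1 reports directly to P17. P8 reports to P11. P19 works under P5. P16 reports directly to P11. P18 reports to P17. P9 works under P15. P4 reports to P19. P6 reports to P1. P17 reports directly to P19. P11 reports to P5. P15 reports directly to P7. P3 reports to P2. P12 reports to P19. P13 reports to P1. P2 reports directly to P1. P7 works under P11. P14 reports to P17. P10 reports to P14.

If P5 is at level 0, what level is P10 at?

4

Chain from P10 up to P5: P10 → P14 → P17 → P19 → P5. That is 4 steps up, so P10 is 4 levels below P5.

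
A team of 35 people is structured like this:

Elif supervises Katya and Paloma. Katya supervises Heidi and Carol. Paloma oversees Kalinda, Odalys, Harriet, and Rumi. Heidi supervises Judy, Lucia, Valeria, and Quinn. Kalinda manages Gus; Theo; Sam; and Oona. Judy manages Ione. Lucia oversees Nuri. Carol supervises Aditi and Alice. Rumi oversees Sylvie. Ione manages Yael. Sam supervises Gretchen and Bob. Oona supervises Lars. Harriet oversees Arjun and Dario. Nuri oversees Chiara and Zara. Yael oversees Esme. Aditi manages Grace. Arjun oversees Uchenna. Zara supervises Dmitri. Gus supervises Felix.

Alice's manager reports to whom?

Katya

Alice reports to Carol, and Carol reports to Katya. So Alice's skip-level manager is Katya.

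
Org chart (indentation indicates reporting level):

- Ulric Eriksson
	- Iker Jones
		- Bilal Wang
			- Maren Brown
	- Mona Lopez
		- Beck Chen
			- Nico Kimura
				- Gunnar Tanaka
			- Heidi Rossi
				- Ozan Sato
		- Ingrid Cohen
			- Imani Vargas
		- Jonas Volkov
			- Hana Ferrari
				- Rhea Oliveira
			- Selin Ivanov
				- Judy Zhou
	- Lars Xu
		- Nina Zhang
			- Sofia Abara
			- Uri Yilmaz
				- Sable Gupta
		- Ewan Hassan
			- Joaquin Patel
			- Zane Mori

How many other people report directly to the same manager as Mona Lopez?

2

Mona Lopez reports to Ulric Eriksson. Ulric Eriksson's other direct reports are Iker Jones, Lars Xu — 2 peers.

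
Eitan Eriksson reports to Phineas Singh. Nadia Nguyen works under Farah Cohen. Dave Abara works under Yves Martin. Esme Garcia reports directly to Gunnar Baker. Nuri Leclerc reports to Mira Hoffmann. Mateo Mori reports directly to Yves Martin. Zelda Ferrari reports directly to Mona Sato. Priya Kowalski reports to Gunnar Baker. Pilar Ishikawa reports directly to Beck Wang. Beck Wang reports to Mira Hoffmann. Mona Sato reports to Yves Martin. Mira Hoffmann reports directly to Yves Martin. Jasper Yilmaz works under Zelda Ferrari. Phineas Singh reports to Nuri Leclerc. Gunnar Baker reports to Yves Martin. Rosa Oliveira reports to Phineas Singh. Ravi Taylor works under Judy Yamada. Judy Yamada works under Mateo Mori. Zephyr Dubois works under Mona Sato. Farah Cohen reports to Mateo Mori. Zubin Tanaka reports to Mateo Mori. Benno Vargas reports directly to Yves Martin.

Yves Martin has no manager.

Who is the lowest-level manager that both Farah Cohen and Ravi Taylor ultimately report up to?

Mateo Mori

Farah Cohen's chain of managers is Mateo Mori, Yves Martin. Ravi Taylor's chain of managers is Judy Yamada, Mateo Mori, Yves Martin. The first manager that appears in both chains is Mateo Mori.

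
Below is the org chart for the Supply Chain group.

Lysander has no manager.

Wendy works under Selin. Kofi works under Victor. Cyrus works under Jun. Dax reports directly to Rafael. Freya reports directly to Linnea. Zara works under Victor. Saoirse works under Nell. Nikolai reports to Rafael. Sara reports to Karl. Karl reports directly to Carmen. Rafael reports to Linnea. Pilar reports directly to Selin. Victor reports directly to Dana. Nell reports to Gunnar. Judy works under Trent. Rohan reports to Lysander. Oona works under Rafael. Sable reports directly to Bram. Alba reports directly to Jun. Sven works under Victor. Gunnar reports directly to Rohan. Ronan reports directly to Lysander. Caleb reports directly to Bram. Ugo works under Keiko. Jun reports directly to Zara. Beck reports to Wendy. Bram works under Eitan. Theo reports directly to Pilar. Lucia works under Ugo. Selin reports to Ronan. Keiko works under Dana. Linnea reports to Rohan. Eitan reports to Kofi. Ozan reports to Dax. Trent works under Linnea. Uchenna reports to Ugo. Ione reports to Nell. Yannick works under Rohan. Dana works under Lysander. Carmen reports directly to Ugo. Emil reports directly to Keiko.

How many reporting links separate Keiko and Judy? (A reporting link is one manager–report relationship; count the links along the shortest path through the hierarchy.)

6

Keiko is 2 levels below Lysander, and Judy is 4 levels below Lysander (their lowest common manager). The shortest path runs up from Keiko to Lysander and back down to Judy: 2 + 4 = 6 links.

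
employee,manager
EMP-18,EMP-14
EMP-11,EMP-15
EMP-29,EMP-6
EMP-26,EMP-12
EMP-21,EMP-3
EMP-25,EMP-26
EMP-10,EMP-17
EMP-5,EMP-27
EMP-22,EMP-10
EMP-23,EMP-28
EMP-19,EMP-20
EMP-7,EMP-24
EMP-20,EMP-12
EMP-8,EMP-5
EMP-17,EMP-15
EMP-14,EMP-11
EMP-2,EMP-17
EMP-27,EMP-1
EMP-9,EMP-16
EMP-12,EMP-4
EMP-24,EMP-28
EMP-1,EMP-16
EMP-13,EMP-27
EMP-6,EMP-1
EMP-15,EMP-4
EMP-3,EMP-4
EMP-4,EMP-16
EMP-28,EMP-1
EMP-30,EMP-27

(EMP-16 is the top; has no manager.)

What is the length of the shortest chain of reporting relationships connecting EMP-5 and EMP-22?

EMP-5 is 3 levels below EMP-16, and EMP-22 is 5 levels below EMP-16 (their lowest common manager). The shortest path runs up from EMP-5 to EMP-16 and back down to EMP-22: 3 + 5 = 8 links.

8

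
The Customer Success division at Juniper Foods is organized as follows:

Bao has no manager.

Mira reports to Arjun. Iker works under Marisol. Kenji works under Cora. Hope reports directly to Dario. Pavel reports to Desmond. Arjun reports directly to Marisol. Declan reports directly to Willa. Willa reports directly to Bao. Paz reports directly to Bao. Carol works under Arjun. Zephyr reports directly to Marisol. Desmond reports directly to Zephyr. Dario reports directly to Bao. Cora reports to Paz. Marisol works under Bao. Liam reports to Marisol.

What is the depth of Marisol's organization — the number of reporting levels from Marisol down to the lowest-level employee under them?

The longest chain under Marisol runs Marisol → Zephyr → Desmond → Pavel, which is 3 levels below Marisol.

3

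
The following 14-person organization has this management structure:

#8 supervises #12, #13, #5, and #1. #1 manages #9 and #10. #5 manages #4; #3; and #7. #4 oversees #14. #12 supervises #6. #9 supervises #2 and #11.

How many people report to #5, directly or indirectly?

4

#5 directly manages #4, #3, #7. Under #4: #14 (1). #3 has no reports. #7 has no reports. So #5's organization is 3 direct reports plus everyone under them: 2 + 1 + 1 = 4.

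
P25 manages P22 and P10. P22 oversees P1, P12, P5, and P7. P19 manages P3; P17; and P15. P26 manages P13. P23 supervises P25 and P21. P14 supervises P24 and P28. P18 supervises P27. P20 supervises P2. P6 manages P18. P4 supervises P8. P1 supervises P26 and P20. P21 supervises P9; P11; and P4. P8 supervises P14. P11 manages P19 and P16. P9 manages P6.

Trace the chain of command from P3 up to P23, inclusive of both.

P3 reports to P19. P19 reports to P11. P11 reports to P21. P21 reports to P23. P23 is at the top.

P3 -> P19 -> P11 -> P21 -> P23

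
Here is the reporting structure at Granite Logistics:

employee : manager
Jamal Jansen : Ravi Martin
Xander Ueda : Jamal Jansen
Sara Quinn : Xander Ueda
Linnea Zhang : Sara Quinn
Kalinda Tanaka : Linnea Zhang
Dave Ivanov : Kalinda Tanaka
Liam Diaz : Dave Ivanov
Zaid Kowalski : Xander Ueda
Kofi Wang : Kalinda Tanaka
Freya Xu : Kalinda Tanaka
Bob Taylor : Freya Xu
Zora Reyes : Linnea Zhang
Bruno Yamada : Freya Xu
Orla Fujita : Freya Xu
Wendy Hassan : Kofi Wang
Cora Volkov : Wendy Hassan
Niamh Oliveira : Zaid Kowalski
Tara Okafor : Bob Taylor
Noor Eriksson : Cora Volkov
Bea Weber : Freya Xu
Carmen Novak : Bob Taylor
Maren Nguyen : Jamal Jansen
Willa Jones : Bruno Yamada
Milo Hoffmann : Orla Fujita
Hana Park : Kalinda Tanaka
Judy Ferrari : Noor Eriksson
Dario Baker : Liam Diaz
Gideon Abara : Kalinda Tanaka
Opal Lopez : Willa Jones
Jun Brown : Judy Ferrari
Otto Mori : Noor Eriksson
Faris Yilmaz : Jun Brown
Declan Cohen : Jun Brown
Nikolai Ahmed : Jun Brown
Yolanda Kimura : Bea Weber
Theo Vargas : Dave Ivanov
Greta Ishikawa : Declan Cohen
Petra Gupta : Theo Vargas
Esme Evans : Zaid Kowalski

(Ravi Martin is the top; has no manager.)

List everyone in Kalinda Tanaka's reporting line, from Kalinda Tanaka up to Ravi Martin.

Kalinda Tanaka -> Linnea Zhang -> Sara Quinn -> Xander Ueda -> Jamal Jansen -> Ravi Martin

Kalinda Tanaka reports to Linnea Zhang. Linnea Zhang reports to Sara Quinn. Sara Quinn reports to Xander Ueda. Xander Ueda reports to Jamal Jansen. Jamal Jansen reports to Ravi Martin. Ravi Martin is at the top.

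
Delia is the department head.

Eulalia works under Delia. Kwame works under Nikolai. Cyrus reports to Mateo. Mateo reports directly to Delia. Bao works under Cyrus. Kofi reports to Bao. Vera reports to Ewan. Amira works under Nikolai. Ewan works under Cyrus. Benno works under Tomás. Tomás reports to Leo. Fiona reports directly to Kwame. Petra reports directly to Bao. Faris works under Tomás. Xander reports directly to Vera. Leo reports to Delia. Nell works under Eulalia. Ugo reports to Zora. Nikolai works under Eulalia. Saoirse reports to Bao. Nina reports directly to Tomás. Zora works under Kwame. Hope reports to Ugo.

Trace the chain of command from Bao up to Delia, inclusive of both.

Bao -> Cyrus -> Mateo -> Delia

Bao reports to Cyrus. Cyrus reports to Mateo. Mateo reports to Delia. Delia is at the top.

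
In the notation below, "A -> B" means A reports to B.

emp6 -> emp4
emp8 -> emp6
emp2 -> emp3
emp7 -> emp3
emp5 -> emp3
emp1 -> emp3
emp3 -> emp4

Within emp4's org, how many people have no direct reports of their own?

The people in emp4's organization with no one reporting to them are emp7, emp2, emp5, emp1, emp8. That is 5.

5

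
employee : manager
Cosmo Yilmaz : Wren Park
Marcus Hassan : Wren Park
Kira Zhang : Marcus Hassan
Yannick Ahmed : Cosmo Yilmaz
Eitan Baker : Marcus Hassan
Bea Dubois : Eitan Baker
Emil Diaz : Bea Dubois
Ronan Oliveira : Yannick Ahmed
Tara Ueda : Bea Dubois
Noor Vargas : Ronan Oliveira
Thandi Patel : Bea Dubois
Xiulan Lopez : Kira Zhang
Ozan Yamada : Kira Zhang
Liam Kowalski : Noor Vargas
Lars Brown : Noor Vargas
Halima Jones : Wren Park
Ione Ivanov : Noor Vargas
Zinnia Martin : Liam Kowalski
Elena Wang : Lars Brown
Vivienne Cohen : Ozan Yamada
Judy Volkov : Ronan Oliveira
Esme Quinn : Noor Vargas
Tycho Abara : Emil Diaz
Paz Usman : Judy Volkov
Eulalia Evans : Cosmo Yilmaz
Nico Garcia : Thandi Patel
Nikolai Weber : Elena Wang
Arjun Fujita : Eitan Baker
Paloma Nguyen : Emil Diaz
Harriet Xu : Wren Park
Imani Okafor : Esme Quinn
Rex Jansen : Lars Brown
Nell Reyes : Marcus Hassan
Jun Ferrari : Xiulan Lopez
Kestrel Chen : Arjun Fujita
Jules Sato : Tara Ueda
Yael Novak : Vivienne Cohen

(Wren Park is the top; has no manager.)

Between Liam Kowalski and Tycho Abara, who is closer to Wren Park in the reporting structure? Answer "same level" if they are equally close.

Both Liam Kowalski and Tycho Abara are 5 levels below Wren Park.

same level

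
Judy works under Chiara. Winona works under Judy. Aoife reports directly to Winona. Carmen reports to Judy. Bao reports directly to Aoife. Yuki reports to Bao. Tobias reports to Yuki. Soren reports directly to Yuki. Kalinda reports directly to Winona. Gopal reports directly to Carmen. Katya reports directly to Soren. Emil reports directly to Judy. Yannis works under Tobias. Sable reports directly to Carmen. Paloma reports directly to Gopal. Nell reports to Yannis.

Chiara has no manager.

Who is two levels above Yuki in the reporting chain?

Aoife

Yuki reports to Bao, and Bao reports to Aoife. So Yuki's skip-level manager is Aoife.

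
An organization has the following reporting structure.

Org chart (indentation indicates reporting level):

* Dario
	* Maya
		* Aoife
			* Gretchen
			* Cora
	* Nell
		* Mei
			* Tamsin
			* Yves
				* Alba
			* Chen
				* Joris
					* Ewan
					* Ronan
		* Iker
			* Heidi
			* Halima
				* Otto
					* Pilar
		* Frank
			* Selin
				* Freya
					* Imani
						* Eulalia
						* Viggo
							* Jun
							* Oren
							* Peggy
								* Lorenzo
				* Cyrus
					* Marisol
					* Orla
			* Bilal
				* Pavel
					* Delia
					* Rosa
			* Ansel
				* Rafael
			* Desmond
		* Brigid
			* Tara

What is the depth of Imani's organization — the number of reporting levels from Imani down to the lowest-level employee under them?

The longest chain under Imani runs Imani → Viggo → Peggy → Lorenzo, which is 3 levels below Imani.

3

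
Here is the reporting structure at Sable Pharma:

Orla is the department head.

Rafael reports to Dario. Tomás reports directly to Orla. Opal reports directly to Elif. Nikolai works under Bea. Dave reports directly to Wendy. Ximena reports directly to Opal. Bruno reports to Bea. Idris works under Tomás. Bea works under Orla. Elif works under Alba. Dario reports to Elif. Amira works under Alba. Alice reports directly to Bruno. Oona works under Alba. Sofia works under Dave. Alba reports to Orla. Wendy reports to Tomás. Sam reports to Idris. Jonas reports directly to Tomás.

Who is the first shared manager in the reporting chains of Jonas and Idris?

Jonas's chain of managers is Tomás, Orla. Idris's chain of managers is Tomás, Orla. The first manager that appears in both chains is Tomás.

Tomás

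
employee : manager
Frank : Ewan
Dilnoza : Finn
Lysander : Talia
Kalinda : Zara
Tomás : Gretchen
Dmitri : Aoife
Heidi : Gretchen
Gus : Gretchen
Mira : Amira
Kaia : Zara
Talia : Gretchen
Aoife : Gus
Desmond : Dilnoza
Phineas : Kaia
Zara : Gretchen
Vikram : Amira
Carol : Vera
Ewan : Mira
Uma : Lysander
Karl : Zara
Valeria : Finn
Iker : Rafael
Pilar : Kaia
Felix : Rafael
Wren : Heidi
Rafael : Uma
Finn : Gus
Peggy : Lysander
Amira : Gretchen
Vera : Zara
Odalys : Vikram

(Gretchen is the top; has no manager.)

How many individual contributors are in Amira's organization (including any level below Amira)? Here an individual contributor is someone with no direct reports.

The people in Amira's organization with no one reporting to them are Odalys, Frank. That is 2.

2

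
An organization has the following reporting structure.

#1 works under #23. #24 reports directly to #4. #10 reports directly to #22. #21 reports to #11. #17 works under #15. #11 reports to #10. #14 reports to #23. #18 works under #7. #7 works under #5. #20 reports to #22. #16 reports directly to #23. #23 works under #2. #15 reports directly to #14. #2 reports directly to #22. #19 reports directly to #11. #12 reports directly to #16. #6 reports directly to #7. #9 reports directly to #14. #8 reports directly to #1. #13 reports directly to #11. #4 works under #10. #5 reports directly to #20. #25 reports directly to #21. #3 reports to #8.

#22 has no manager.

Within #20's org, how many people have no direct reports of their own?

2

The people in #20's organization with no one reporting to them are #18, #6. That is 2.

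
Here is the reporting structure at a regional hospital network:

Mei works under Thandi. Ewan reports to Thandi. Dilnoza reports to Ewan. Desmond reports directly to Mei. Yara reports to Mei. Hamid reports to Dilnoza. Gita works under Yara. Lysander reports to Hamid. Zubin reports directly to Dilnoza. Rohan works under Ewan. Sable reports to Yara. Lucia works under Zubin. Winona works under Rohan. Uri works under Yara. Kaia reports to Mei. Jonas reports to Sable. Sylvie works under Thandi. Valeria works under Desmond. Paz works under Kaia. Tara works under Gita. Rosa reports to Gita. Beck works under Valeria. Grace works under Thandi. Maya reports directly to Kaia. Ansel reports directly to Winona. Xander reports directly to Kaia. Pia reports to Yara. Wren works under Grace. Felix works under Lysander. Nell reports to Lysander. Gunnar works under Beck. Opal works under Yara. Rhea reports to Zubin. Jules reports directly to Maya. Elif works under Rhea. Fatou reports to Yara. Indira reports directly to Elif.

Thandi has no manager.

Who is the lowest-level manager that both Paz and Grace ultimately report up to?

Thandi

Paz's chain of managers is Kaia, Mei, Thandi. Grace's chain of managers is Thandi. The first manager that appears in both chains is Thandi.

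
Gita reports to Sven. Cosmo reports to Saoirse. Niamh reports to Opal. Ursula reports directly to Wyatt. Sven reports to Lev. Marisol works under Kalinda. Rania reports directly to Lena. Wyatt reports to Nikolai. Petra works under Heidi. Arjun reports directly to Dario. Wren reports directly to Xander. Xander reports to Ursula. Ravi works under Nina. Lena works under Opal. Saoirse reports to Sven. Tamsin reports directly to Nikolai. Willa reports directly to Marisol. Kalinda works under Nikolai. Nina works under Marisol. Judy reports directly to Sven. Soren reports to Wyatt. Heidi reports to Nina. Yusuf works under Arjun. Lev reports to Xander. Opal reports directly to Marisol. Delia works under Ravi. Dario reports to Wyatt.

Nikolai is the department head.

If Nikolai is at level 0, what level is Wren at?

Chain from Wren up to Nikolai: Wren → Xander → Ursula → Wyatt → Nikolai. That is 4 steps up, so Wren is 4 levels below Nikolai.

4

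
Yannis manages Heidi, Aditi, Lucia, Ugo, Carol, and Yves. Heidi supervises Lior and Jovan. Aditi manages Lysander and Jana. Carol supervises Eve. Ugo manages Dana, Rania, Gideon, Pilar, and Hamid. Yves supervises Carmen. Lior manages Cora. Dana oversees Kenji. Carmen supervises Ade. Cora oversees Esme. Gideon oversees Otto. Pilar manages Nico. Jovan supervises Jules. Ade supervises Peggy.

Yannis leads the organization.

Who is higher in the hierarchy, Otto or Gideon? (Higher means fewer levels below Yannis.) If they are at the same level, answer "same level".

Otto is 3 levels below Yannis; Gideon is 2. Gideon is higher.

Gideon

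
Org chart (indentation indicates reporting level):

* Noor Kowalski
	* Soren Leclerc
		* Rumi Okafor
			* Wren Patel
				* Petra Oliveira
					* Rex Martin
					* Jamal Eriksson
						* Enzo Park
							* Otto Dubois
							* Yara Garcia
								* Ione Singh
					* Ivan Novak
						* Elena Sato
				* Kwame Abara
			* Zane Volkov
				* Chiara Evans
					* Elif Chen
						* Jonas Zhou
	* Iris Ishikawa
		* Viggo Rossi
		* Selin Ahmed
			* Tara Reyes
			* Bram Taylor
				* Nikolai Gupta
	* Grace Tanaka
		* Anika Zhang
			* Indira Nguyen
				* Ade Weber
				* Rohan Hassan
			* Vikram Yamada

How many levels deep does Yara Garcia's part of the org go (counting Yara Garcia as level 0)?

1

The longest chain under Yara Garcia runs Yara Garcia → Ione Singh, which is 1 level below Yara Garcia.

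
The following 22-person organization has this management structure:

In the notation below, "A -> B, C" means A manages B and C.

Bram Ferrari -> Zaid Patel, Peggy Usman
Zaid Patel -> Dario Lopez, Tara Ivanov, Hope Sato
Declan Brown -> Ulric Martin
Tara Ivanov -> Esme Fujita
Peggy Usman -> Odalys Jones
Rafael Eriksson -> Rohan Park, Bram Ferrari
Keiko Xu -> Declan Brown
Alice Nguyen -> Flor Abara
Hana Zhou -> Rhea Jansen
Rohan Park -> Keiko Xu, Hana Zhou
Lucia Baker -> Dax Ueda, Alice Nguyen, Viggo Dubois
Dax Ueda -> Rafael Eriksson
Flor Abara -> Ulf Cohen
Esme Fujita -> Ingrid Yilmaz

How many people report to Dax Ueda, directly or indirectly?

Dax Ueda directly manages Rafael Eriksson. Under Rafael Eriksson: Bram Ferrari, Peggy Usman, Odalys Jones, Zaid Patel, Hope Sato, Tara Ivanov, Esme Fujita, Ingrid Yilmaz, Dario Lopez, Rohan Park, Hana Zhou, Rhea Jansen, Keiko Xu, Declan Brown, Ulric Martin (15). That's 16 in total.

16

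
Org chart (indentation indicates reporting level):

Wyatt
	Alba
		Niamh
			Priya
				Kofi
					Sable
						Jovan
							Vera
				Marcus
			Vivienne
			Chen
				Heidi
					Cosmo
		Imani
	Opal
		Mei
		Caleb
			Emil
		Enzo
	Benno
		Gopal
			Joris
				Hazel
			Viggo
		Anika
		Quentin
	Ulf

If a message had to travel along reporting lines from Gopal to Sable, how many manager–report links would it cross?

7

Gopal is 2 levels below Wyatt, and Sable is 5 levels below Wyatt (their lowest common manager). The shortest path runs up from Gopal to Wyatt and back down to Sable: 2 + 5 = 7 links.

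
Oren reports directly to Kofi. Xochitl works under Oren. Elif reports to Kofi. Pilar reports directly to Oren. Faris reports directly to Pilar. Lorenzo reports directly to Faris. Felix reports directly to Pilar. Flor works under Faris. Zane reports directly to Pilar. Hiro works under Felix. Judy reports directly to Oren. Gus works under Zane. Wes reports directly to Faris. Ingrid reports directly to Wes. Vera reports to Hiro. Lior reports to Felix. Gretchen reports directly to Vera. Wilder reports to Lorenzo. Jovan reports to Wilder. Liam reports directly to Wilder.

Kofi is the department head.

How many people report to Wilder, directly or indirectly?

2

Wilder directly manages Jovan, Liam. Jovan has no reports. Liam has no reports. So Wilder's organization is 2 direct reports plus everyone under them: 1 + 1 = 2.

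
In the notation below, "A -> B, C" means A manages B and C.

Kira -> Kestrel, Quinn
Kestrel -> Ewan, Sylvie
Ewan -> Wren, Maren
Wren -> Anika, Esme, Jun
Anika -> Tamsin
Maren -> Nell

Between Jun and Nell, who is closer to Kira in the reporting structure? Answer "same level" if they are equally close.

same level

Both Jun and Nell are 4 levels below Kira.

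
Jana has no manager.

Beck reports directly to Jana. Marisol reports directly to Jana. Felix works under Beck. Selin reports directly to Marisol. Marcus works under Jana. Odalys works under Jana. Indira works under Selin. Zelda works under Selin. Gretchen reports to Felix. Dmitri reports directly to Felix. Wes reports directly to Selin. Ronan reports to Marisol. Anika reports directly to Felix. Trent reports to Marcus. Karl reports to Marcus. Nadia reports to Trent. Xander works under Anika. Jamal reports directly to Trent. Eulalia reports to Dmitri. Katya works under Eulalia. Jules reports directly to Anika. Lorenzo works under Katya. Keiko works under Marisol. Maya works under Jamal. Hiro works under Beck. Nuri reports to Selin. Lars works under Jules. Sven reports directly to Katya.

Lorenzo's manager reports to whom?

Lorenzo reports to Katya, and Katya reports to Eulalia. So Lorenzo's skip-level manager is Eulalia.

Eulalia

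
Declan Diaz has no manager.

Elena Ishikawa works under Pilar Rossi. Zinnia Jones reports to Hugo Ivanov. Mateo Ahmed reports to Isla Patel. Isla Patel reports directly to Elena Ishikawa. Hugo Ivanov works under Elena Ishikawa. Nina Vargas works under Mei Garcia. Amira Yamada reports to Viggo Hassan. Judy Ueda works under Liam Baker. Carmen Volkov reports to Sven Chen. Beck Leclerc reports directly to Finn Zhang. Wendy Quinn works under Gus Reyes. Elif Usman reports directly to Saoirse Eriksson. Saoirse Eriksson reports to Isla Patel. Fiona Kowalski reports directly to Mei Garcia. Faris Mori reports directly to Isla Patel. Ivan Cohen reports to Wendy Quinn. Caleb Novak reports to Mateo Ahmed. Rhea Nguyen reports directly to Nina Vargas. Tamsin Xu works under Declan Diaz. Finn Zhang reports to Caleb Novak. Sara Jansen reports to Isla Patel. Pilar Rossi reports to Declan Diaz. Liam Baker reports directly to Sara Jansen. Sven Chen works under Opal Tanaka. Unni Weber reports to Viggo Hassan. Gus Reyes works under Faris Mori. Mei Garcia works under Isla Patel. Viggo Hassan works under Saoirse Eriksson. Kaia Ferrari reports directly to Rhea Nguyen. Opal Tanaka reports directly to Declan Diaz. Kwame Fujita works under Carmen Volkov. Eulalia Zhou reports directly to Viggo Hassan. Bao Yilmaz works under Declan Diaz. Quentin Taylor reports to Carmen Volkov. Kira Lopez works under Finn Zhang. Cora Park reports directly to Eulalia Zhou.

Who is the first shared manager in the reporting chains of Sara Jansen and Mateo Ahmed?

Isla Patel

Sara Jansen's chain of managers is Isla Patel, Elena Ishikawa, Pilar Rossi, Declan Diaz. Mateo Ahmed's chain of managers is Isla Patel, Elena Ishikawa, Pilar Rossi, Declan Diaz. The first manager that appears in both chains is Isla Patel.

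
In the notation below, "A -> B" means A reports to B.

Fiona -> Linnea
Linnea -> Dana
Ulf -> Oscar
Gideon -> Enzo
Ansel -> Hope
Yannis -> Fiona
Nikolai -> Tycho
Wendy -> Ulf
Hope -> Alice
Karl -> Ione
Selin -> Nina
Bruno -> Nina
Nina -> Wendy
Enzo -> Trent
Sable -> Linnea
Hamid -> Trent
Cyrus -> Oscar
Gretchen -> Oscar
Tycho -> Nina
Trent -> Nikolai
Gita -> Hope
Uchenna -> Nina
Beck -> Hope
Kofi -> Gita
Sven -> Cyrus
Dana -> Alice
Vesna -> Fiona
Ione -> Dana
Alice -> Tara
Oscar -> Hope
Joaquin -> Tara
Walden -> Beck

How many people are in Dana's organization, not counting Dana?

Dana directly manages Linnea, Ione. Under Linnea: Sable, Fiona, Yannis, Vesna (4). Under Ione: Karl (1). So Dana's organization is 2 direct reports plus everyone under them: 5 + 2 = 7.

7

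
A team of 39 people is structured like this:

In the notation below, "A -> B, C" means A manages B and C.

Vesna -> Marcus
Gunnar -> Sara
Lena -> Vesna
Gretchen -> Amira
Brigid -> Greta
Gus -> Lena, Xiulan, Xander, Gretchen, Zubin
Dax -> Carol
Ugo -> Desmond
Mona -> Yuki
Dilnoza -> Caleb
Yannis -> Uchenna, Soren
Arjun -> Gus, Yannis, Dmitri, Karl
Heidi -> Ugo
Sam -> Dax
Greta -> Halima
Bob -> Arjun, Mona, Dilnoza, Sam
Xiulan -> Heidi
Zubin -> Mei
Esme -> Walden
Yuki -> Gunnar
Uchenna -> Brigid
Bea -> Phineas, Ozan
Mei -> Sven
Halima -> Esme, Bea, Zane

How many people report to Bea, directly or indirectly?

Bea directly manages Phineas, Ozan. Phineas has no reports. Ozan has no reports. So Bea's organization is 2 direct reports plus everyone under them: 1 + 1 = 2.

2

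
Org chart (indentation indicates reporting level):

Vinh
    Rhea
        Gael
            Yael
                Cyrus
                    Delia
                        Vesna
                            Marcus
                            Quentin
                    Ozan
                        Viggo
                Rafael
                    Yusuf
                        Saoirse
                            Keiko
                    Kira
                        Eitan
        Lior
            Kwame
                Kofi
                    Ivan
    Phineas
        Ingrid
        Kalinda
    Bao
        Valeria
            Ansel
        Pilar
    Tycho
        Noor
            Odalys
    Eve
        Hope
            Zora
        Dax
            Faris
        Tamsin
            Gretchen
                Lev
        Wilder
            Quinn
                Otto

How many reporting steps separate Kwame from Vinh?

Chain from Kwame up to Vinh: Kwame → Lior → Rhea → Vinh. That is 3 steps up, so Kwame is 3 levels below Vinh.

3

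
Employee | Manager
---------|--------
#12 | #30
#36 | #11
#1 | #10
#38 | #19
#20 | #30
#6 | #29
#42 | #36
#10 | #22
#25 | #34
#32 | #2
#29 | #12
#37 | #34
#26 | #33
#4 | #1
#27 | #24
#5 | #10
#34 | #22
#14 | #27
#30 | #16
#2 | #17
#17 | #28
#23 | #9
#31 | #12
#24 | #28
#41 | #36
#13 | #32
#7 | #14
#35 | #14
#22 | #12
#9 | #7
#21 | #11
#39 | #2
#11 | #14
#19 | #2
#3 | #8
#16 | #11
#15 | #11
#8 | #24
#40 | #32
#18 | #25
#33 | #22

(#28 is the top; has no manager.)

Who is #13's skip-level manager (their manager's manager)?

#2

#13 reports to #32, and #32 reports to #2. So #13's skip-level manager is #2.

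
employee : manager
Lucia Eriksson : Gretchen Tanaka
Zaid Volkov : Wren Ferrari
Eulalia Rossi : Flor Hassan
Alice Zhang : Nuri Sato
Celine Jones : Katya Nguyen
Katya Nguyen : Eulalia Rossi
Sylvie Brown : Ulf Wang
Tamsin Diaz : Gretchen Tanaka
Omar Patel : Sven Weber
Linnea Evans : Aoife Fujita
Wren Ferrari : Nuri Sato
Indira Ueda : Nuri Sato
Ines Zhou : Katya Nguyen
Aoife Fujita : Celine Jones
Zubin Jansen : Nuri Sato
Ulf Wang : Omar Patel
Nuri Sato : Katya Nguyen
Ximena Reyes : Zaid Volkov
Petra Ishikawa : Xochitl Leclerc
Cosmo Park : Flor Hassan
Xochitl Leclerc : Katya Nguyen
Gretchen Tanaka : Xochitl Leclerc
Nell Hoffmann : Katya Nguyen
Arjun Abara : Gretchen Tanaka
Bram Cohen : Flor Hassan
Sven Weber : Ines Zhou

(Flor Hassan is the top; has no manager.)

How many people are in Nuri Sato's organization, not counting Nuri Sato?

6

Nuri Sato directly manages Indira Ueda, Wren Ferrari, Alice Zhang, Zubin Jansen. Indira Ueda has no reports. Under Wren Ferrari: Zaid Volkov, Ximena Reyes (2). Alice Zhang has no reports. Zubin Jansen has no reports. So Nuri Sato's organization is 4 direct reports plus everyone under them: 1 + 3 + 1 + 1 = 6.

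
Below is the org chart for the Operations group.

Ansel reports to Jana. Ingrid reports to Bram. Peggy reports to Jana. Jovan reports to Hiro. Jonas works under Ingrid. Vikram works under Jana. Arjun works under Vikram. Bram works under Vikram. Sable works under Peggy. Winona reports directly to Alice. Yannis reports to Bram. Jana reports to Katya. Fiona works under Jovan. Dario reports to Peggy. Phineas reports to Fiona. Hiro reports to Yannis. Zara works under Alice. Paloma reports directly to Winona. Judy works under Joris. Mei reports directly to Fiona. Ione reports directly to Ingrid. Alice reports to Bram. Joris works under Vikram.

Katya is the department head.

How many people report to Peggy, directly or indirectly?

Peggy directly manages Sable, Dario. Sable has no reports. Dario has no reports. So Peggy's organization is 2 direct reports plus everyone under them: 1 + 1 = 2.

2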